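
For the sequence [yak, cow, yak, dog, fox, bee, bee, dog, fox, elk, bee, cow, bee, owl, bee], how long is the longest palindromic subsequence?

6

One longest palindromic subsequence is cow fox bee bee fox cow (positions 2,5,6,7,9,12); it reads the same forward and backward, and the interval DP gives dp[1][15] = 6.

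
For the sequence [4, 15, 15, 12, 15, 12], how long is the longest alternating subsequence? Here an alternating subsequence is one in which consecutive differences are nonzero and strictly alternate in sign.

5

A longest alternating subsequence is 4, 15, 12, 15, 12 (positions 1,2,4,5,6); its 4 consecutive differences strictly alternate in sign, and length 5 is optimal.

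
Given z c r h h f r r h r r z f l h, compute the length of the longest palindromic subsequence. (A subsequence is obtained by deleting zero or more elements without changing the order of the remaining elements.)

Using dp[i][j] = 2 + dp[i+1][j−1] if the ends match, else max(dp[i+1][j], dp[i][j−1]):
dp[1][15] = 9. A witness is hfrrhrrfh at positions 4,6,7,8,9,10,11,13,15.

9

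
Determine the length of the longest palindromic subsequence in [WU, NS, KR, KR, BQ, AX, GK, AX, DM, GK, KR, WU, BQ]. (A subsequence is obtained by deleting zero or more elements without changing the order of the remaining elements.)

Using dp[i][j] = 2 + dp[i+1][j−1] if the ends match, else max(dp[i+1][j], dp[i][j−1]):
dp[1][13] = 7. A witness is WU KR GK DM GK KR WU at positions 1,3,7,9,10,11,12.

7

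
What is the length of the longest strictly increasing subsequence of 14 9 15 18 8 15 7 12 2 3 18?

Let dp[i] be the longest increasing subsequence ending at position i. Then dp = [1, 1, 2, 3, 1, 2, 1, 2, 1, 2, 3].
The maximum is 3; one witness is 14, 15, 18 at positions 1,3,4.

3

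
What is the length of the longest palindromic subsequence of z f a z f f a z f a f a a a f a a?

Using dp[i][j] = 2 + dp[i+1][j−1] if the ends match, else max(dp[i+1][j], dp[i][j−1]):
dp[1][17] = 10. A witness is aafaaaafaa at positions 3,7,9,10,12,13,14,15,16,17.

10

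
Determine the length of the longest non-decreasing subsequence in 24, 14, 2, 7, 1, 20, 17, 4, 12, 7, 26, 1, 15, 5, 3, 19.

Let dp[i] be the longest non-decreasing subsequence ending at position i. Then dp = [1, 1, 1, 2, 1, 3, 3, 2, 3, 3, 4, 2, 4, 3, 3, 5].
The maximum is 5; one witness is 2, 7, 12, 15, 19 at positions 3,4,9,13,16.

5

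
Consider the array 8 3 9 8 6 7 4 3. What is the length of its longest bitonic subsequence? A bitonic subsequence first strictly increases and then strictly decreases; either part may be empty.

6

One longest bitonic subsequence is 8, 9, 8, 7, 4, 3 (positions 1,3,4,6,7,8): it rises to 9 then falls. Length 6 is optimal.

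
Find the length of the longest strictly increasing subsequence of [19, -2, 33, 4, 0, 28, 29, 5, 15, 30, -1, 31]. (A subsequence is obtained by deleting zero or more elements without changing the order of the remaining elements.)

6

Let dp[i] be the longest increasing subsequence ending at position i. Then dp = [1, 1, 2, 2, 2, 3, 4, 3, 4, 5, 2, 6].
The maximum is 6; one witness is -2, 4, 28, 29, 30, 31 at positions 2,4,6,7,10,12.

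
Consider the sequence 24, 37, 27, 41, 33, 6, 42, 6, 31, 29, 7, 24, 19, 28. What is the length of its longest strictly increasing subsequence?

Let dp[i] be the longest increasing subsequence ending at position i. Then dp = [1, 2, 2, 3, 3, 1, 4, 1, 3, 3, 2, 3, 3, 4].
The maximum is 4; one witness is 24, 37, 41, 42 at positions 1,2,4,7.

4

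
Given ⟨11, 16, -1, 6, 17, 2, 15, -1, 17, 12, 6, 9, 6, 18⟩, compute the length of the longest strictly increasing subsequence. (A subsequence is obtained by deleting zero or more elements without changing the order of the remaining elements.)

5

Let dp[i] be the longest increasing subsequence ending at position i. Then dp = [1, 2, 1, 2, 3, 2, 3, 1, 4, 3, 3, 4, 3, 5].
The maximum is 5; one witness is -1, 6, 15, 17, 18 at positions 3,4,7,9,14.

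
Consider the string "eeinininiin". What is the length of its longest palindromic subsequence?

One longest palindromic subsequence is niiniin (positions 4,5,7,8,9,10,11); it reads the same forward and backward, and the interval DP gives dp[1][11] = 7.

7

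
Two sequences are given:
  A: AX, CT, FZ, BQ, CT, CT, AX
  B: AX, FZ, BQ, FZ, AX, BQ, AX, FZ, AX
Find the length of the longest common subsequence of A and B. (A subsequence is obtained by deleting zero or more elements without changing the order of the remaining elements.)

Backtracking the LCS table gives one alignment: AX (A1,B1) → FZ (A3,B4) → BQ (A4,B6) → AX (A7,B9).
So the longest common subsequence has length 4.

4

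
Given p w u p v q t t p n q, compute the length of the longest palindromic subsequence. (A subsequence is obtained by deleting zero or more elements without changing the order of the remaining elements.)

One longest palindromic subsequence is qttq (positions 6,7,8,11); it reads the same forward and backward, and the interval DP gives dp[1][11] = 4.

4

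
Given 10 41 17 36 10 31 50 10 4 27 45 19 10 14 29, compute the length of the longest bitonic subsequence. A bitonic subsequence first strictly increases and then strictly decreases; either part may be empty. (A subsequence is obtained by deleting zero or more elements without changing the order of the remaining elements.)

7

Let inc[i] be the LIS ending at i and dec[i] the longest strictly decreasing subsequence starting at i. inc = [1, 2, 2, 3, 1, 3, 4, 1, 1, 3, 4, 3, 2, 3, 4], dec = [2, 6, 3, 5, 2, 4, 4, 2, 1, 3, 3, 2, 1, 1, 1].
max_i inc[i]+dec[i]−1 = 7, with one witness 10, 41, 36, 31, 27, 19, 14.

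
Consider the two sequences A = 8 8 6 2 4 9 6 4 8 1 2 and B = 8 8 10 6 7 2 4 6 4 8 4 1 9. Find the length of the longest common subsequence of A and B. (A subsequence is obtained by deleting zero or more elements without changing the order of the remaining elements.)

A longest common subsequence is 8, 8, 6, 2, 4, 6, 4, 8, 1 (length 9); the LCS DP confirms no longer common subsequence exists.

9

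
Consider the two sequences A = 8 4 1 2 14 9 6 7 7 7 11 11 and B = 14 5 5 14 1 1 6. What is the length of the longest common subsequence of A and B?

2

Backtracking the LCS table gives one alignment: 1 (A3,B6) → 6 (A7,B7).
So the longest common subsequence has length 2.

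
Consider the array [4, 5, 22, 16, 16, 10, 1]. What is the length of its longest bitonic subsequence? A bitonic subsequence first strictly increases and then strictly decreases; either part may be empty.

6

One longest bitonic subsequence is 4, 5, 22, 16, 10, 1 (positions 1,2,3,5,6,7): it rises to 22 then falls. Length 6 is optimal.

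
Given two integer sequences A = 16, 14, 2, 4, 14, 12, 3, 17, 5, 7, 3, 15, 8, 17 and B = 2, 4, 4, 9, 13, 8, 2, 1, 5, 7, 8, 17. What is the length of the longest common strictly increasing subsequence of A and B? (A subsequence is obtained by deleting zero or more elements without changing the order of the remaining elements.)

6

A longest common strictly increasing subsequence is 2, 4, 5, 7, 8, 17 (length 6); it appears in order in both A and B, and no longer such subsequence exists.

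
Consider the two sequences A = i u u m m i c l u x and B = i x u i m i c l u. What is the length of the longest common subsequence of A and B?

Backtracking the LCS table gives one alignment: i (A1,B1) → u (A2,B3) → m (A5,B5) → i (A6,B6) → c (A7,B7) → l (A8,B8) → u (A9,B9).
So the longest common subsequence has length 7.

7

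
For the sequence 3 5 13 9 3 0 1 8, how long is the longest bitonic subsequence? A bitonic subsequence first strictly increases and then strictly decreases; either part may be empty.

6

Let inc[i] be the LIS ending at i and dec[i] the longest strictly decreasing subsequence starting at i. inc = [1, 2, 3, 3, 1, 1, 2, 3], dec = [2, 3, 4, 3, 2, 1, 1, 1].
max_i inc[i]+dec[i]−1 = 6, with one witness 3, 5, 13, 9, 3, 1.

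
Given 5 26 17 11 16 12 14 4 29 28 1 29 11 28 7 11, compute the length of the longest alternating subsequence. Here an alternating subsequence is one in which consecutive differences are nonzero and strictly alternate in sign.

14

A longest alternating subsequence is 5, 26, 11, 16, 12, 14, 4, 29, 28, 29, 11, 28, 7, 11 (positions 1,2,4,5,6,7,8,9,10,12,13,14,15,16); its 13 consecutive differences strictly alternate in sign, and length 14 is optimal.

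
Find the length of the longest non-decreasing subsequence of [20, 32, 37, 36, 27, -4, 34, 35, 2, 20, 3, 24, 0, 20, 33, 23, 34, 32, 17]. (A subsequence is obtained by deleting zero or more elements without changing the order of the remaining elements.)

Let dp[i] be the longest non-decreasing subsequence ending at position i. Then dp = [1, 2, 3, 3, 2, 1, 3, 4, 2, 3, 3, 4, 2, 4, 5, 5, 6, 6, 4].
The maximum is 6; one witness is -4, 2, 20, 24, 33, 34 at positions 6,9,10,12,15,17.

6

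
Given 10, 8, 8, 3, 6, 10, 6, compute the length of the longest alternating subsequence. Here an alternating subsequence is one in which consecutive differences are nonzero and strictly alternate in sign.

A longest alternating subsequence is 10, 8, 10, 6 (positions 1,2,6,7); its 3 consecutive differences strictly alternate in sign, and length 4 is optimal.

4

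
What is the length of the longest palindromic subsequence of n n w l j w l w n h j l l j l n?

9

Using dp[i][j] = 2 + dp[i+1][j−1] if the ends match, else max(dp[i+1][j], dp[i][j−1]):
dp[1][16] = 9. A witness is nljllljln at positions 1,4,5,7,12,13,14,15,16.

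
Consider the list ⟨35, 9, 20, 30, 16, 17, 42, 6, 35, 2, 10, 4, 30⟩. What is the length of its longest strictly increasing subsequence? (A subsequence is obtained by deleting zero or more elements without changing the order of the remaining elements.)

4

One longest increasing subsequence is 9, 20, 30, 42 (positions 2,3,4,7), of length 4; no longer one exists.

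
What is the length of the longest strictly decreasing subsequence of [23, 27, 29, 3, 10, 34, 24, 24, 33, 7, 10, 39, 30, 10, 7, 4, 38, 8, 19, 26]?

One longest decreasing subsequence is 34, 33, 30, 10, 7, 4 (positions 6,9,13,14,15,16), of length 6; no longer one exists.

6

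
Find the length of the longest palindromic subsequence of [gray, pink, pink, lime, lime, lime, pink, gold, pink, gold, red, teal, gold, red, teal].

7

One longest palindromic subsequence is pink pink lime lime lime pink pink (positions 2,3,4,5,6,7,9); it reads the same forward and backward, and the interval DP gives dp[1][15] = 7.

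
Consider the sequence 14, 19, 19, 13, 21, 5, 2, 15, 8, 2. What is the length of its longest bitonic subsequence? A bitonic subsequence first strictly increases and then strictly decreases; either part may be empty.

Let inc[i] be the LIS ending at i and dec[i] the longest strictly decreasing subsequence starting at i. inc = [1, 2, 2, 1, 3, 1, 1, 2, 2, 1], dec = [4, 4, 4, 3, 4, 2, 1, 3, 2, 1].
max_i inc[i]+dec[i]−1 = 6, with one witness 14, 19, 21, 15, 8, 2.

6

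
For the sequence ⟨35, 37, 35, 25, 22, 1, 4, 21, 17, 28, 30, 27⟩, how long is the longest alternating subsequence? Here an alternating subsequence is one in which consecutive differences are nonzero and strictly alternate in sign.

7

A longest alternating subsequence is 35, 37, 1, 21, 17, 28, 27 (positions 1,2,6,8,9,10,12); its 6 consecutive differences strictly alternate in sign, and length 7 is optimal.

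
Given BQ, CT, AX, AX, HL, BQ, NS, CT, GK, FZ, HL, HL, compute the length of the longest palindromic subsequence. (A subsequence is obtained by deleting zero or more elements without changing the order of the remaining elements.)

One longest palindromic subsequence is CT AX AX CT (positions 2,3,4,8); it reads the same forward and backward, and the interval DP gives dp[1][12] = 4.

4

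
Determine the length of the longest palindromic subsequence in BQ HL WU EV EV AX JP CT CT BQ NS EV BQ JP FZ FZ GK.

6

One longest palindromic subsequence is BQ EV CT CT EV BQ (positions 1,4,8,9,12,13); it reads the same forward and backward, and the interval DP gives dp[1][17] = 6.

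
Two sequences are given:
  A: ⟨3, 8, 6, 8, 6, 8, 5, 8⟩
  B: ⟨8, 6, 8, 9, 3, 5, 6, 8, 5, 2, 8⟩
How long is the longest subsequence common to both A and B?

Backtracking the LCS table gives one alignment: 8 (A2,B1) → 6 (A3,B2) → 8 (A4,B3) → 6 (A5,B7) → 8 (A6,B8) → 5 (A7,B9) → 8 (A8,B11).
So the longest common subsequence has length 7.

7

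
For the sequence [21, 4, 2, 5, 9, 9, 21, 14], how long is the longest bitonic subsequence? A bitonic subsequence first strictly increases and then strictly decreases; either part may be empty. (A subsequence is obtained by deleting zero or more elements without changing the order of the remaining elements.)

One longest bitonic subsequence is 4, 5, 9, 21, 14 (positions 2,4,5,7,8): it rises to 21 then falls. Length 5 is optimal.

5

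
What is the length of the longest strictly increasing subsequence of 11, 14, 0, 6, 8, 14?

4

One longest increasing subsequence is 0, 6, 8, 14 (positions 3,4,5,6), of length 4; no longer one exists.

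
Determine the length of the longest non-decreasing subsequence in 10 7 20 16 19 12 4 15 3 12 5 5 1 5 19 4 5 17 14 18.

7

Scanning left to right, the best length ending at each element is: 10→1, 7→1, 20→2, 16→2, 19→3, 12→2, 4→1, 15→3, 3→1, 12→3, 5→2, 5→3, 1→1, 5→4, 19→5, 4→2, 5→5, 17→6, 14→6, 18→7.
So the longest non-decreasing subsequence has length 7, e.g. 4, 5, 5, 5, 5, 17, 18.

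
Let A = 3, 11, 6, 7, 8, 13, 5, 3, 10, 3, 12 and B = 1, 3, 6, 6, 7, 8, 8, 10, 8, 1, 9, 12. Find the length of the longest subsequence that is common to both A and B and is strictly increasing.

A longest common strictly increasing subsequence is 3, 6, 7, 8, 10, 12 (length 6); it appears in order in both A and B, and no longer such subsequence exists.

6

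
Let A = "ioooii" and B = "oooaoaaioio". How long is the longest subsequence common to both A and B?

A longest common subsequence is oooii (length 5); the LCS DP confirms no longer common subsequence exists.

5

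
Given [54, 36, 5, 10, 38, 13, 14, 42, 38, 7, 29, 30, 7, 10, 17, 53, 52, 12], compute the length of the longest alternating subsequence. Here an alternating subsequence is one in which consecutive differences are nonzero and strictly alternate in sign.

Track the best alternating length ending on an up-step vs a down-step at each position: up/down = 1/1, 1/2, 1/2, 3/2, 3/2, 3/4, 5/4, 5/2, 5/6, 3/6, 7/6, 7/6, 3/8, 9/8, 9/8, 9/2, 9/10, 9/10.
The maximum over both is 10; one such subsequence is 54, 36, 38, 13, 14, 7, 29, 7, 53, 52.

10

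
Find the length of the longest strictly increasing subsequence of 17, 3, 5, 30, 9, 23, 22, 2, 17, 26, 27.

6

Let dp[i] be the longest increasing subsequence ending at position i. Then dp = [1, 1, 2, 3, 3, 4, 4, 1, 4, 5, 6].
The maximum is 6; one witness is 3, 5, 9, 23, 26, 27 at positions 2,3,5,6,10,11.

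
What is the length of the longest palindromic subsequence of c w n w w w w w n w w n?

Using dp[i][j] = 2 + dp[i+1][j−1] if the ends match, else max(dp[i+1][j], dp[i][j−1]):
dp[1][12] = 9. A witness is nwwwwwwwn at positions 3,4,5,6,7,8,10,11,12.

9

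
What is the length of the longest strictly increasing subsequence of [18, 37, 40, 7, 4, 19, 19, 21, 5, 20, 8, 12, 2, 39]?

5

Scanning left to right, the best length ending at each element is: 18→1, 37→2, 40→3, 7→1, 4→1, 19→2, 19→2, 21→3, 5→2, 20→3, 8→3, 12→4, 2→1, 39→5.
So the longest increasing subsequence has length 5, e.g. 4, 5, 8, 12, 39.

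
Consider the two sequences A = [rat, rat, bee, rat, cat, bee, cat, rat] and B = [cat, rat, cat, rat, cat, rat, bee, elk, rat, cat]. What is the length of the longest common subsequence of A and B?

Backtracking the LCS table gives one alignment: rat (A1,B4) → rat (A2,B6) → bee (A3,B7) → rat (A4,B9) → cat (A7,B10).
So the longest common subsequence has length 5.

5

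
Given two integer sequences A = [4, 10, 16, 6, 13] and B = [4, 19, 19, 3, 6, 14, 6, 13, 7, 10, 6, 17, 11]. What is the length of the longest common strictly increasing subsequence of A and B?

3

A longest common strictly increasing subsequence is 4, 6, 13 (length 3); it appears in order in both A and B, and no longer such subsequence exists.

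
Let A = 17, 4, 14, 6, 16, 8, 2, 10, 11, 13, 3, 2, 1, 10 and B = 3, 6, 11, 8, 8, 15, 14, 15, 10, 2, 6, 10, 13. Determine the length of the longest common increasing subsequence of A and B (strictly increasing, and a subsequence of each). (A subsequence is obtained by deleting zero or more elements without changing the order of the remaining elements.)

4

A longest common strictly increasing subsequence is 6, 8, 10, 13 (length 4); it appears in order in both A and B, and no longer such subsequence exists.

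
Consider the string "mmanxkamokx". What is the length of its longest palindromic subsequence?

Using dp[i][j] = 2 + dp[i+1][j−1] if the ends match, else max(dp[i+1][j], dp[i][j−1]):
dp[1][11] = 5. A witness is xkokx at positions 5,6,9,10,11.

5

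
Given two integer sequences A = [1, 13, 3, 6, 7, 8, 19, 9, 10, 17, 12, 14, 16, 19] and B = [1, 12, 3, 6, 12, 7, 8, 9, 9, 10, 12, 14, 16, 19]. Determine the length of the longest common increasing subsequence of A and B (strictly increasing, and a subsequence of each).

A longest common strictly increasing subsequence is 1, 3, 6, 7, 8, 9, 10, 12, 14, 16, 19 (length 11); it appears in order in both A and B, and no longer such subsequence exists.

11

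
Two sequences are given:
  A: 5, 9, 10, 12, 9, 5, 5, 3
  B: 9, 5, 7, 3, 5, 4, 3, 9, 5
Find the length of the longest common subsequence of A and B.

4

A longest common subsequence is 9, 5, 5, 3 (length 4); the LCS DP confirms no longer common subsequence exists.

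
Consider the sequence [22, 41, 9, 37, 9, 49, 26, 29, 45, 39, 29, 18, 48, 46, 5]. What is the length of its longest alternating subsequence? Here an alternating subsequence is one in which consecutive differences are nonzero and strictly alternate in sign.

A longest alternating subsequence is 22, 41, 9, 37, 9, 49, 26, 45, 39, 48, 46 (positions 1,2,3,4,5,6,7,9,10,13,14); its 10 consecutive differences strictly alternate in sign, and length 11 is optimal.

11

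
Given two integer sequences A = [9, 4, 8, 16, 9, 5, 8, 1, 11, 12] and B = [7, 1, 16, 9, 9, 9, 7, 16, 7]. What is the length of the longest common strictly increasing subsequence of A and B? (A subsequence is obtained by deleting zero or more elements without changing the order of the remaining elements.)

2

A longest common strictly increasing subsequence is 9, 16 (length 2); it appears in order in both A and B, and no longer such subsequence exists.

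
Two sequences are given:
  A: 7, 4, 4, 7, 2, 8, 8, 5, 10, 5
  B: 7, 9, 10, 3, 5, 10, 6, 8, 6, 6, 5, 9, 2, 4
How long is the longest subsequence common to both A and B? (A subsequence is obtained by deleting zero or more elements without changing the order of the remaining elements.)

A longest common subsequence is 7, 5, 10, 5 (length 4); the LCS DP confirms no longer common subsequence exists.

4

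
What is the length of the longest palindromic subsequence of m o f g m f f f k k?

One longest palindromic subsequence is ffff (positions 3,6,7,8); it reads the same forward and backward, and the interval DP gives dp[1][10] = 4.

4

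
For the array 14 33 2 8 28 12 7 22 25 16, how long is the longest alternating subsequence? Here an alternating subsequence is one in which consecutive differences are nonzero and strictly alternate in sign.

7

A longest alternating subsequence is 14, 33, 2, 28, 12, 22, 16 (positions 1,2,3,5,6,8,10); its 6 consecutive differences strictly alternate in sign, and length 7 is optimal.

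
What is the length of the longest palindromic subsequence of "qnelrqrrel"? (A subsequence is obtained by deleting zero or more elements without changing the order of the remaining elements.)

5

One longest palindromic subsequence is lrrrl (positions 4,5,7,8,10); it reads the same forward and backward, and the interval DP gives dp[1][10] = 5.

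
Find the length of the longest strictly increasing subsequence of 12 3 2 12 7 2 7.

2

Let dp[i] be the longest increasing subsequence ending at position i. Then dp = [1, 1, 1, 2, 2, 1, 2].
The maximum is 2; one witness is 3, 12 at positions 2,4.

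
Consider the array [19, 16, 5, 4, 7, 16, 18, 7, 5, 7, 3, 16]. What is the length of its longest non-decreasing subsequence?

Let dp[i] be the longest non-decreasing subsequence ending at position i. Then dp = [1, 1, 1, 1, 2, 3, 4, 3, 2, 4, 1, 5].
The maximum is 5; one witness is 5, 7, 7, 7, 16 at positions 3,5,8,10,12.

5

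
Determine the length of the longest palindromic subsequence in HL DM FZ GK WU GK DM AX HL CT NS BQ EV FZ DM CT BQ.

One longest palindromic subsequence is DM FZ GK WU GK FZ DM (positions 2,3,4,5,6,14,15); it reads the same forward and backward, and the interval DP gives dp[1][17] = 7.

7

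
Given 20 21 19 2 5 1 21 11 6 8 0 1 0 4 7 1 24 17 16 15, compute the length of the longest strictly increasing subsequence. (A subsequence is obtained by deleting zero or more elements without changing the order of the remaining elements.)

Scanning left to right, the best length ending at each element is: 20→1, 21→2, 19→1, 2→1, 5→2, 1→1, 21→3, 11→3, 6→3, 8→4, 0→1, 1→2, 0→1, 4→3, 7→4, 1→2, 24→5, 17→5, 16→5, 15→5.
So the longest increasing subsequence has length 5, e.g. 2, 5, 6, 8, 24.

5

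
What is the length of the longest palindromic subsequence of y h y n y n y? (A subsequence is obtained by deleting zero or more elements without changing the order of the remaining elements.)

5

Using dp[i][j] = 2 + dp[i+1][j−1] if the ends match, else max(dp[i+1][j], dp[i][j−1]):
dp[1][7] = 5. A witness is ynyny at positions 1,4,5,6,7.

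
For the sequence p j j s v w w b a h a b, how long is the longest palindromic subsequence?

One longest palindromic subsequence is bahab (positions 8,9,10,11,12); it reads the same forward and backward, and the interval DP gives dp[1][12] = 5.

5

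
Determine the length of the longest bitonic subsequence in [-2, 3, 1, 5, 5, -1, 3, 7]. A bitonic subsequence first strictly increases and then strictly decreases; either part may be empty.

Let inc[i] be the LIS ending at i and dec[i] the longest strictly decreasing subsequence starting at i. inc = [1, 2, 2, 3, 3, 2, 3, 4], dec = [1, 3, 2, 2, 2, 1, 1, 1].
max_i inc[i]+dec[i]−1 = 4, with one witness -2, 3, 1, -1.

4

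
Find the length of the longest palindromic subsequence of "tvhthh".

3

One longest palindromic subsequence is hhh (positions 3,5,6); it reads the same forward and backward, and the interval DP gives dp[1][6] = 3.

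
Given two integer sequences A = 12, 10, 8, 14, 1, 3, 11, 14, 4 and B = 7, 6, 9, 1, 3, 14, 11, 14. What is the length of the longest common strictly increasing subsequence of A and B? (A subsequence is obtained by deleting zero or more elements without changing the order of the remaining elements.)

A longest common strictly increasing subsequence is 1, 3, 11, 14 (length 4); it appears in order in both A and B, and no longer such subsequence exists.

4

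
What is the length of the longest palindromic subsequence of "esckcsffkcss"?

8

Using dp[i][j] = 2 + dp[i+1][j−1] if the ends match, else max(dp[i+1][j], dp[i][j−1]):
dp[1][12] = 8. A witness is sckffkcs at positions 2,3,4,7,8,9,10,12.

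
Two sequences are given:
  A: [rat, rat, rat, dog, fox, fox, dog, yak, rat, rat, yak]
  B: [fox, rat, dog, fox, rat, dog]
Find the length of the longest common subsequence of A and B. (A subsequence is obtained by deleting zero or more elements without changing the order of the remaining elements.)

Backtracking the LCS table gives one alignment: rat (A3,B2) → dog (A4,B3) → fox (A5,B4) → dog (A7,B6).
So the longest common subsequence has length 4.

4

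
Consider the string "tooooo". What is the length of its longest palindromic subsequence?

One longest palindromic subsequence is ooooo (positions 2,3,4,5,6); it reads the same forward and backward, and the interval DP gives dp[1][6] = 5.

5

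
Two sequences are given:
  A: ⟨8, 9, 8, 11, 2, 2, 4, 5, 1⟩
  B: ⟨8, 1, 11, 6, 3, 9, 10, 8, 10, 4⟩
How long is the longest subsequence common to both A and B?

Backtracking the LCS table gives one alignment: 8 (A1,B1) → 9 (A2,B6) → 8 (A3,B8) → 4 (A7,B10).
So the longest common subsequence has length 4.

4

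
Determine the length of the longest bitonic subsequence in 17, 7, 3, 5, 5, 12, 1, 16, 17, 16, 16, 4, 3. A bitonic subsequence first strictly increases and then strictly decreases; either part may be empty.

One longest bitonic subsequence is 3, 5, 12, 16, 17, 16, 4, 3 (positions 3,4,6,8,9,11,12,13): it rises to 17 then falls. Length 8 is optimal.

8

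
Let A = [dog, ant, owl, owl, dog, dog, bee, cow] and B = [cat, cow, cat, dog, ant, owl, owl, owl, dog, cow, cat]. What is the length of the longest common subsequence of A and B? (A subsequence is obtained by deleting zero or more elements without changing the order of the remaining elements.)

6

A longest common subsequence is dog, ant, owl, owl, dog, cow (length 6); the LCS DP confirms no longer common subsequence exists.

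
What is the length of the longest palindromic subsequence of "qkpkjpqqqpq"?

7

Using dp[i][j] = 2 + dp[i+1][j−1] if the ends match, else max(dp[i+1][j], dp[i][j−1]):
dp[1][11] = 7. A witness is qpqqqpq at positions 1,3,7,8,9,10,11.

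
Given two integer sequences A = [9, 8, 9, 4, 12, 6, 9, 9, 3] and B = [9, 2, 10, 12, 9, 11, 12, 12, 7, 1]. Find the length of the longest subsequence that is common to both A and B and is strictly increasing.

2

For each value that appears in both, track the longest common increasing run ending there.
The best achievable length is 2; one witness is 9, 12 (A-positions 1,5, B-positions 1,4).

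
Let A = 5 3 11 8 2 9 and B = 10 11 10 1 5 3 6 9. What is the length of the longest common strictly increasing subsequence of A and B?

2

For each value that appears in both, track the longest common increasing run ending there.
The best achievable length is 2; one witness is 5, 9 (A-positions 1,6, B-positions 5,8).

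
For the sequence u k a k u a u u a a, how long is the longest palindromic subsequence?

One longest palindromic subsequence is aauuaa (positions 3,6,7,8,9,10); it reads the same forward and backward, and the interval DP gives dp[1][10] = 6.

6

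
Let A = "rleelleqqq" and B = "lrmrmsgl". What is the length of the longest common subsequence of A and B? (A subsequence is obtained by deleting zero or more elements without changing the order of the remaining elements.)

A longest common subsequence is rl (length 2); the LCS DP confirms no longer common subsequence exists.

2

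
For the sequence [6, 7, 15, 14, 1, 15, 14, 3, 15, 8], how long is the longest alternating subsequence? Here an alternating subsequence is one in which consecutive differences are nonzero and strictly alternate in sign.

Track the best alternating length ending on an up-step vs a down-step at each position: up/down = 1/1, 2/1, 2/1, 2/3, 1/3, 4/1, 4/5, 4/5, 6/1, 6/7.
The maximum over both is 7; one such subsequence is 6, 15, 14, 15, 14, 15, 8.

7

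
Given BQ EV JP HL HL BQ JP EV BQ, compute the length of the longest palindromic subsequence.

8

One longest palindromic subsequence is BQ EV JP HL HL JP EV BQ (positions 1,2,3,4,5,7,8,9); it reads the same forward and backward, and the interval DP gives dp[1][9] = 8.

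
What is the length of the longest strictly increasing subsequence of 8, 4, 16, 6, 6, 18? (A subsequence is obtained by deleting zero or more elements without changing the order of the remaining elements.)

Let dp[i] be the longest increasing subsequence ending at position i. Then dp = [1, 1, 2, 2, 2, 3].
The maximum is 3; one witness is 8, 16, 18 at positions 1,3,6.

3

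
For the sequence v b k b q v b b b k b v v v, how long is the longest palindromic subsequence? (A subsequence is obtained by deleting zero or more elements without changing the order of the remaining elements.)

10

One longest palindromic subsequence is vbkbbbbkbv (positions 1,2,3,4,7,8,9,10,11,14); it reads the same forward and backward, and the interval DP gives dp[1][14] = 10.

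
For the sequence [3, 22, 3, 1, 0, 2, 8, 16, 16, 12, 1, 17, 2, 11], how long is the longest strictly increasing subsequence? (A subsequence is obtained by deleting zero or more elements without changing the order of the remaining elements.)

5

Scanning left to right, the best length ending at each element is: 3→1, 22→2, 3→1, 1→1, 0→1, 2→2, 8→3, 16→4, 16→4, 12→4, 1→2, 17→5, 2→3, 11→4.
So the longest increasing subsequence has length 5, e.g. 1, 2, 8, 16, 17.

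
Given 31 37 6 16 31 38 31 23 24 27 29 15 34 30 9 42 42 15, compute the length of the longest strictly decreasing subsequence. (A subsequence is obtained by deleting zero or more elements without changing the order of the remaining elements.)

5

Scanning left to right, the best length ending at each element is: 31→1, 37→1, 6→2, 16→2, 31→2, 38→1, 31→2, 23→3, 24→3, 27→3, 29→3, 15→4, 34→2, 30→3, 9→5, 42→1, 42→1, 15→4.
So the longest decreasing subsequence has length 5, e.g. 37, 31, 23, 15, 9.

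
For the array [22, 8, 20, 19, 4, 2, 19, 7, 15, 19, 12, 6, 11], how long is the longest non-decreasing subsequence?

One longest non-decreasing subsequence is 8, 19, 19, 19 (positions 2,4,7,10), of length 4; no longer one exists.

4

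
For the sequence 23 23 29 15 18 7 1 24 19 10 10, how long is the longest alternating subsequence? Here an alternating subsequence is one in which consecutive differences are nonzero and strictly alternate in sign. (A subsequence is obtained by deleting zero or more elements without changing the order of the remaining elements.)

Track the best alternating length ending on an up-step vs a down-step at each position: up/down = 1/1, 1/1, 2/1, 1/3, 4/3, 1/5, 1/5, 6/3, 6/7, 6/7, 6/7.
The maximum over both is 7; one such subsequence is 23, 29, 15, 18, 7, 24, 19.

7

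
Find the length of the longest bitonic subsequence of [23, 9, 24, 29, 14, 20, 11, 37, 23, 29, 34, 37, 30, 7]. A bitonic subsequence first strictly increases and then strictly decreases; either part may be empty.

9

Let inc[i] be the LIS ending at i and dec[i] the longest strictly decreasing subsequence starting at i. inc = [1, 1, 2, 3, 2, 3, 2, 4, 4, 5, 6, 7, 6, 1], dec = [4, 2, 4, 4, 3, 3, 2, 4, 2, 2, 3, 3, 2, 1].
max_i inc[i]+dec[i]−1 = 9, with one witness 9, 14, 20, 23, 29, 34, 37, 30, 7.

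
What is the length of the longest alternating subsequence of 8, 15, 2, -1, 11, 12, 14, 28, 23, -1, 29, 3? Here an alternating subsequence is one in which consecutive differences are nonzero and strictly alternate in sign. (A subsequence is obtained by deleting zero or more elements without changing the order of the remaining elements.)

Track the best alternating length ending on an up-step vs a down-step at each position: up/down = 1/1, 2/1, 1/3, 1/3, 4/3, 4/3, 4/3, 4/1, 4/5, 1/5, 6/1, 6/7.
The maximum over both is 7; one such subsequence is 8, 15, 2, 28, 23, 29, 3.

7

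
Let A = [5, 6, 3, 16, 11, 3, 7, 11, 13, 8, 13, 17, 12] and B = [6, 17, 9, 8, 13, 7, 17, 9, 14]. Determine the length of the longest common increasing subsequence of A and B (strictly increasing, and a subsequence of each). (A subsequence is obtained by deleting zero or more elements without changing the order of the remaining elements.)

For each value that appears in both, track the longest common increasing run ending there.
The best achievable length is 4; one witness is 6, 8, 13, 17 (A-positions 2,10,11,12, B-positions 1,4,5,7).

4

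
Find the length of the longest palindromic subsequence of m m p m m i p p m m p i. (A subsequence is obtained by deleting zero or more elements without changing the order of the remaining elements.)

8

One longest palindromic subsequence is pmmppmmp (positions 3,4,5,7,8,9,10,11); it reads the same forward and backward, and the interval DP gives dp[1][12] = 8.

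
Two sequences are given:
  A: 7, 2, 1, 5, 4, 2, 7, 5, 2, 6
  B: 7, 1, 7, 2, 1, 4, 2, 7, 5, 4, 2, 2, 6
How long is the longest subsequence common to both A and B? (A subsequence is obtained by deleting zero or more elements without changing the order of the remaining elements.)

Backtracking the LCS table gives one alignment: 7 (A1,B3) → 2 (A2,B4) → 1 (A3,B5) → 4 (A5,B6) → 2 (A6,B7) → 7 (A7,B8) → 5 (A8,B9) → 2 (A9,B12) → 6 (A10,B13).
So the longest common subsequence has length 9.

9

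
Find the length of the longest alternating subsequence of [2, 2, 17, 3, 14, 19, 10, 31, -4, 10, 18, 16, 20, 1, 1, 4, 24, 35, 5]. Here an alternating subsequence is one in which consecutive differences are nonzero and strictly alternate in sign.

A longest alternating subsequence is 2, 17, 3, 14, 10, 31, -4, 18, 16, 20, 1, 24, 5 (positions 1,3,4,5,7,8,9,11,12,13,14,17,19); its 12 consecutive differences strictly alternate in sign, and length 13 is optimal.

13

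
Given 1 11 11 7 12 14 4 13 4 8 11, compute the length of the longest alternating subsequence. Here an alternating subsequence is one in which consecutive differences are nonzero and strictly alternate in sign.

8

Track the best alternating length ending on an up-step vs a down-step at each position: up/down = 1/1, 2/1, 2/1, 2/3, 4/1, 4/1, 2/5, 6/5, 2/7, 8/7, 8/7.
The maximum over both is 8; one such subsequence is 1, 11, 7, 12, 4, 13, 4, 8.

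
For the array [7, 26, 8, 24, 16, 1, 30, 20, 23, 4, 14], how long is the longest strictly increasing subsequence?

Scanning left to right, the best length ending at each element is: 7→1, 26→2, 8→2, 24→3, 16→3, 1→1, 30→4, 20→4, 23→5, 4→2, 14→3.
So the longest increasing subsequence has length 5, e.g. 7, 8, 16, 20, 23.

5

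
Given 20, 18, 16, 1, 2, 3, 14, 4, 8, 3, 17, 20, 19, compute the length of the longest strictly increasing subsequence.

7

Let dp[i] be the longest increasing subsequence ending at position i. Then dp = [1, 1, 1, 1, 2, 3, 4, 4, 5, 3, 6, 7, 7].
The maximum is 7; one witness is 1, 2, 3, 4, 8, 17, 20 at positions 4,5,6,8,9,11,12.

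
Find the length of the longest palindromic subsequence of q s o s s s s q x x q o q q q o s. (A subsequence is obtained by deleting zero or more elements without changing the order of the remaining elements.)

9

Using dp[i][j] = 2 + dp[i+1][j−1] if the ends match, else max(dp[i+1][j], dp[i][j−1]):
dp[1][17] = 9. A witness is soqqqqqos at positions 2,3,8,11,13,14,15,16,17.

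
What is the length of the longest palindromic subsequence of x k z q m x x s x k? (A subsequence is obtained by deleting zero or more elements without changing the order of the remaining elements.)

5

One longest palindromic subsequence is kxsxk (positions 2,6,8,9,10); it reads the same forward and backward, and the interval DP gives dp[1][10] = 5.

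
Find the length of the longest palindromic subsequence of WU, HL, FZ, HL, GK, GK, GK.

One longest palindromic subsequence is GK GK GK (positions 5,6,7); it reads the same forward and backward, and the interval DP gives dp[1][7] = 3.

3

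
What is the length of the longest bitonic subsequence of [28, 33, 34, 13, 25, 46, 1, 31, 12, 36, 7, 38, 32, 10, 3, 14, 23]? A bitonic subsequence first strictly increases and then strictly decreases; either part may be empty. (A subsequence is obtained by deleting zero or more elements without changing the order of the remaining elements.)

One longest bitonic subsequence is 28, 33, 34, 46, 38, 32, 10, 3 (positions 1,2,3,6,12,13,14,15): it rises to 46 then falls. Length 8 is optimal.

8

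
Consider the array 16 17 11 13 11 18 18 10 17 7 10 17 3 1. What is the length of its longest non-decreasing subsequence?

Scanning left to right, the best length ending at each element is: 16→1, 17→2, 11→1, 13→2, 11→2, 18→3, 18→4, 10→1, 17→3, 7→1, 10→2, 17→4, 3→1, 1→1.
So the longest non-decreasing subsequence has length 4, e.g. 16, 17, 18, 18.

4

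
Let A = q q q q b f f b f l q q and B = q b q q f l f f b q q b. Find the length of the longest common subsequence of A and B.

8

A longest common subsequence is qqqffbqq (length 8); the LCS DP confirms no longer common subsequence exists.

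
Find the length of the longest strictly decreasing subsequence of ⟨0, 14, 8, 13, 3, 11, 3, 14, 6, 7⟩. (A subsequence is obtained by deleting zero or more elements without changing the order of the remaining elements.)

Let dp[i] be the longest decreasing subsequence ending at position i. Then dp = [1, 1, 2, 2, 3, 3, 4, 1, 4, 4].
The maximum is 4; one witness is 14, 13, 11, 3 at positions 2,4,6,7.

4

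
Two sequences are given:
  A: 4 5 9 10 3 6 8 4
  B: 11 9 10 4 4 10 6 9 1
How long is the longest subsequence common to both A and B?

3

Backtracking the LCS table gives one alignment: 4 (A1,B5) → 10 (A4,B6) → 6 (A6,B7).
So the longest common subsequence has length 3.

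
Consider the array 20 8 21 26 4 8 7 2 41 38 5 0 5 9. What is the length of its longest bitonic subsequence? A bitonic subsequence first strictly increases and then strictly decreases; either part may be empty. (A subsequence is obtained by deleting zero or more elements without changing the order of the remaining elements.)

Let inc[i] be the LIS ending at i and dec[i] the longest strictly decreasing subsequence starting at i. inc = [1, 1, 2, 3, 1, 2, 2, 1, 4, 4, 2, 1, 2, 3], dec = [5, 4, 5, 5, 3, 4, 3, 2, 4, 3, 2, 1, 1, 1].
max_i inc[i]+dec[i]−1 = 7, with one witness 20, 21, 26, 8, 7, 5, 0.

7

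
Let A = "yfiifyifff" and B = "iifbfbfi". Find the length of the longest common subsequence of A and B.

A longest common subsequence is iifff (length 5); the LCS DP confirms no longer common subsequence exists.

5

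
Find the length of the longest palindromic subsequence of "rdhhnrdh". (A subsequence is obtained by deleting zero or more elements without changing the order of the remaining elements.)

4

One longest palindromic subsequence is dhhd (positions 2,3,4,7); it reads the same forward and backward, and the interval DP gives dp[1][8] = 4.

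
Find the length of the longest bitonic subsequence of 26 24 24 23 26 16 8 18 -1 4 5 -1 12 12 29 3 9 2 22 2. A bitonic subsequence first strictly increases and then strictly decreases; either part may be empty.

8

Let inc[i] be the LIS ending at i and dec[i] the longest strictly decreasing subsequence starting at i. inc = [1, 1, 1, 1, 2, 1, 1, 2, 1, 2, 3, 1, 4, 4, 5, 2, 4, 2, 5, 2], dec = [8, 7, 7, 6, 6, 5, 4, 4, 1, 3, 3, 1, 3, 3, 3, 2, 2, 1, 2, 1].
max_i inc[i]+dec[i]−1 = 8, with one witness 26, 24, 23, 16, 8, 5, 3, 2.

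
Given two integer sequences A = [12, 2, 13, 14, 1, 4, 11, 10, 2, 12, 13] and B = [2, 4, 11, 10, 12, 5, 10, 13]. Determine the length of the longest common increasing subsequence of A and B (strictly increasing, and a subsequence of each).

5

A longest common strictly increasing subsequence is 2, 4, 11, 12, 13 (length 5); it appears in order in both A and B, and no longer such subsequence exists.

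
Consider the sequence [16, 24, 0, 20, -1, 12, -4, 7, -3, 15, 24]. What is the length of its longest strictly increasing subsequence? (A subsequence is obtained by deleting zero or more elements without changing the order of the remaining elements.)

4

Let dp[i] be the longest increasing subsequence ending at position i. Then dp = [1, 2, 1, 2, 1, 2, 1, 2, 2, 3, 4].
The maximum is 4; one witness is 0, 12, 15, 24 at positions 3,6,10,11.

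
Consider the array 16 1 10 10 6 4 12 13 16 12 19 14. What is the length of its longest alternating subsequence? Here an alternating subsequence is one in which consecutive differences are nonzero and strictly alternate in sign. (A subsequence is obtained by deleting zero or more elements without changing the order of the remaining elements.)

Track the best alternating length ending on an up-step vs a down-step at each position: up/down = 1/1, 1/2, 3/2, 3/2, 3/4, 3/4, 5/2, 5/2, 5/1, 5/6, 7/1, 7/8.
The maximum over both is 8; one such subsequence is 16, 1, 10, 6, 13, 12, 19, 14.

8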